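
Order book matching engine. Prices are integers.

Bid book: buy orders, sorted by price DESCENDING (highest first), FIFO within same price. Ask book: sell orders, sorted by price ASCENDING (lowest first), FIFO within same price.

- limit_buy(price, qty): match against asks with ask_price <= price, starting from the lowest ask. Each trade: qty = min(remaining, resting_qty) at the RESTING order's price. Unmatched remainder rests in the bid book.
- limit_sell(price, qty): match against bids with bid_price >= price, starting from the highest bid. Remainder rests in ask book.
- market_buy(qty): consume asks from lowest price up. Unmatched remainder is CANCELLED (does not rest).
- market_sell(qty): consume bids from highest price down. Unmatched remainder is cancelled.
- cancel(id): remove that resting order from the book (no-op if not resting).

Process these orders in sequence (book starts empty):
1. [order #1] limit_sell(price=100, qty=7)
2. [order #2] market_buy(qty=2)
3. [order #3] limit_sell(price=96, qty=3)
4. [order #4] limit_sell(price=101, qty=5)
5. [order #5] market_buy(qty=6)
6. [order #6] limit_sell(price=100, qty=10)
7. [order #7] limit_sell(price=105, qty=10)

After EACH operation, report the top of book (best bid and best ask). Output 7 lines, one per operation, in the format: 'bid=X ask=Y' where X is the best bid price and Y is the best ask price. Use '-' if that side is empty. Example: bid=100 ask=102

Answer: bid=- ask=100
bid=- ask=100
bid=- ask=96
bid=- ask=96
bid=- ask=100
bid=- ask=100
bid=- ask=100

Derivation:
After op 1 [order #1] limit_sell(price=100, qty=7): fills=none; bids=[-] asks=[#1:7@100]
After op 2 [order #2] market_buy(qty=2): fills=#2x#1:2@100; bids=[-] asks=[#1:5@100]
After op 3 [order #3] limit_sell(price=96, qty=3): fills=none; bids=[-] asks=[#3:3@96 #1:5@100]
After op 4 [order #4] limit_sell(price=101, qty=5): fills=none; bids=[-] asks=[#3:3@96 #1:5@100 #4:5@101]
After op 5 [order #5] market_buy(qty=6): fills=#5x#3:3@96 #5x#1:3@100; bids=[-] asks=[#1:2@100 #4:5@101]
After op 6 [order #6] limit_sell(price=100, qty=10): fills=none; bids=[-] asks=[#1:2@100 #6:10@100 #4:5@101]
After op 7 [order #7] limit_sell(price=105, qty=10): fills=none; bids=[-] asks=[#1:2@100 #6:10@100 #4:5@101 #7:10@105]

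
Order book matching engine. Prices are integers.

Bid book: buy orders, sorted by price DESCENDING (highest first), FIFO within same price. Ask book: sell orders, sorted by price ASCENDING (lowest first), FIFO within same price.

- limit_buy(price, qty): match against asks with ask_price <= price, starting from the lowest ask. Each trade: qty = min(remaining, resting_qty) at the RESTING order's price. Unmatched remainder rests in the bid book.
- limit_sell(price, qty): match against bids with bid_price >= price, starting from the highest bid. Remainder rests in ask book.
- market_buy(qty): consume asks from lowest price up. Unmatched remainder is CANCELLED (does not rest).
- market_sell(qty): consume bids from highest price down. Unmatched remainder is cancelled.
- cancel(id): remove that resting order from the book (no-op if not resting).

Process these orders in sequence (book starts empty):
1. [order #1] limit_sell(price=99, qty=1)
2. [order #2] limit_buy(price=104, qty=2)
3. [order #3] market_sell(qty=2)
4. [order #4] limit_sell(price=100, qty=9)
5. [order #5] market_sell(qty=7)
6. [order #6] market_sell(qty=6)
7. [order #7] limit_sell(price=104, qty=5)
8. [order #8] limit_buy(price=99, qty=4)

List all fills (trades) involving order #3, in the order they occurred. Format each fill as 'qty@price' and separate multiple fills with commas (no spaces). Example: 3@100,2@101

After op 1 [order #1] limit_sell(price=99, qty=1): fills=none; bids=[-] asks=[#1:1@99]
After op 2 [order #2] limit_buy(price=104, qty=2): fills=#2x#1:1@99; bids=[#2:1@104] asks=[-]
After op 3 [order #3] market_sell(qty=2): fills=#2x#3:1@104; bids=[-] asks=[-]
After op 4 [order #4] limit_sell(price=100, qty=9): fills=none; bids=[-] asks=[#4:9@100]
After op 5 [order #5] market_sell(qty=7): fills=none; bids=[-] asks=[#4:9@100]
After op 6 [order #6] market_sell(qty=6): fills=none; bids=[-] asks=[#4:9@100]
After op 7 [order #7] limit_sell(price=104, qty=5): fills=none; bids=[-] asks=[#4:9@100 #7:5@104]
After op 8 [order #8] limit_buy(price=99, qty=4): fills=none; bids=[#8:4@99] asks=[#4:9@100 #7:5@104]

Answer: 1@104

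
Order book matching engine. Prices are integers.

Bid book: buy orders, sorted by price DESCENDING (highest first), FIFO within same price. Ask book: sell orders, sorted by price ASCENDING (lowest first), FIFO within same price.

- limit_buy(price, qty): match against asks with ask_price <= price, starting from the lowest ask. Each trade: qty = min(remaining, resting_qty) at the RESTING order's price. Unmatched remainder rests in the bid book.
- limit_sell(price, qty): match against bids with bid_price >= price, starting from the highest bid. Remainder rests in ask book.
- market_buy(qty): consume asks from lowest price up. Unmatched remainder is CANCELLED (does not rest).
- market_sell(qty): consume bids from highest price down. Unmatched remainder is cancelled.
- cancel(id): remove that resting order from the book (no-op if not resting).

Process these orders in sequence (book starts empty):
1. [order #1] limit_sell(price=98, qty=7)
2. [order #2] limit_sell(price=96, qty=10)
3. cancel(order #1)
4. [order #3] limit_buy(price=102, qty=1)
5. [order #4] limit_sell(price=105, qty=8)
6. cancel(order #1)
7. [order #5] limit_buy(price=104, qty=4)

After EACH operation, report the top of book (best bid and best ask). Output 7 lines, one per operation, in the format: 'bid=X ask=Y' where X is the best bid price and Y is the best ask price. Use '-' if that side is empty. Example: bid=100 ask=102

Answer: bid=- ask=98
bid=- ask=96
bid=- ask=96
bid=- ask=96
bid=- ask=96
bid=- ask=96
bid=- ask=96

Derivation:
After op 1 [order #1] limit_sell(price=98, qty=7): fills=none; bids=[-] asks=[#1:7@98]
After op 2 [order #2] limit_sell(price=96, qty=10): fills=none; bids=[-] asks=[#2:10@96 #1:7@98]
After op 3 cancel(order #1): fills=none; bids=[-] asks=[#2:10@96]
After op 4 [order #3] limit_buy(price=102, qty=1): fills=#3x#2:1@96; bids=[-] asks=[#2:9@96]
After op 5 [order #4] limit_sell(price=105, qty=8): fills=none; bids=[-] asks=[#2:9@96 #4:8@105]
After op 6 cancel(order #1): fills=none; bids=[-] asks=[#2:9@96 #4:8@105]
After op 7 [order #5] limit_buy(price=104, qty=4): fills=#5x#2:4@96; bids=[-] asks=[#2:5@96 #4:8@105]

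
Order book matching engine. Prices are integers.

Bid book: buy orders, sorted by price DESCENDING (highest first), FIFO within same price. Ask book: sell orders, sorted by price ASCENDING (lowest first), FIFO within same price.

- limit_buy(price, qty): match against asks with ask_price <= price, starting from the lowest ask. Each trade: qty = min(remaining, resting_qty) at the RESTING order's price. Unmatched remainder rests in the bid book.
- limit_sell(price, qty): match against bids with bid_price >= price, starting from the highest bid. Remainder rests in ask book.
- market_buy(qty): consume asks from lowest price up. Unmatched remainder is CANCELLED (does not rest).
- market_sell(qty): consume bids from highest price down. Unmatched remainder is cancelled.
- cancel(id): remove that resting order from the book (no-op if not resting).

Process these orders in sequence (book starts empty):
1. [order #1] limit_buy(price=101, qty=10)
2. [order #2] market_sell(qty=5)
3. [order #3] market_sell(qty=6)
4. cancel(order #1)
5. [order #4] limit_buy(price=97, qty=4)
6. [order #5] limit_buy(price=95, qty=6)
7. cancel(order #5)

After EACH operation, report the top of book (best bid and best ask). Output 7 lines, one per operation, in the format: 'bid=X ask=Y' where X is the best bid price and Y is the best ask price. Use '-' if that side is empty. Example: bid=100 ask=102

After op 1 [order #1] limit_buy(price=101, qty=10): fills=none; bids=[#1:10@101] asks=[-]
After op 2 [order #2] market_sell(qty=5): fills=#1x#2:5@101; bids=[#1:5@101] asks=[-]
After op 3 [order #3] market_sell(qty=6): fills=#1x#3:5@101; bids=[-] asks=[-]
After op 4 cancel(order #1): fills=none; bids=[-] asks=[-]
After op 5 [order #4] limit_buy(price=97, qty=4): fills=none; bids=[#4:4@97] asks=[-]
After op 6 [order #5] limit_buy(price=95, qty=6): fills=none; bids=[#4:4@97 #5:6@95] asks=[-]
After op 7 cancel(order #5): fills=none; bids=[#4:4@97] asks=[-]

Answer: bid=101 ask=-
bid=101 ask=-
bid=- ask=-
bid=- ask=-
bid=97 ask=-
bid=97 ask=-
bid=97 ask=-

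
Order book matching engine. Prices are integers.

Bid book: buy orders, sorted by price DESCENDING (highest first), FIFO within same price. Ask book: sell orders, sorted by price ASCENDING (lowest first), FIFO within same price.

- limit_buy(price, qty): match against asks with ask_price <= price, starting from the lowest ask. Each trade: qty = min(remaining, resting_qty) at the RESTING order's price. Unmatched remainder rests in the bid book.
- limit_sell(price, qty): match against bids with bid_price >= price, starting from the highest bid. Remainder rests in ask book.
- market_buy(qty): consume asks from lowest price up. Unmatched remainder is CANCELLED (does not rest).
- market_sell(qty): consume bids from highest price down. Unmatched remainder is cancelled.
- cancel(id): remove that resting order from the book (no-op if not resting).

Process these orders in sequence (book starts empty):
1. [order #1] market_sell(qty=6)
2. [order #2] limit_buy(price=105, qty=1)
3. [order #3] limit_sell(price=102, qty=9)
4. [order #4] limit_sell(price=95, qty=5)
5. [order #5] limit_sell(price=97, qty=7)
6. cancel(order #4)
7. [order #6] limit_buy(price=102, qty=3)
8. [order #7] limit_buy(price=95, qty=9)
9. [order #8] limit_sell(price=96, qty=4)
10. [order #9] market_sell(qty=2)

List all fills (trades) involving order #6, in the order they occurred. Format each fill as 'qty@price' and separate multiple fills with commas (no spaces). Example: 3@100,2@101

Answer: 3@97

Derivation:
After op 1 [order #1] market_sell(qty=6): fills=none; bids=[-] asks=[-]
After op 2 [order #2] limit_buy(price=105, qty=1): fills=none; bids=[#2:1@105] asks=[-]
After op 3 [order #3] limit_sell(price=102, qty=9): fills=#2x#3:1@105; bids=[-] asks=[#3:8@102]
After op 4 [order #4] limit_sell(price=95, qty=5): fills=none; bids=[-] asks=[#4:5@95 #3:8@102]
After op 5 [order #5] limit_sell(price=97, qty=7): fills=none; bids=[-] asks=[#4:5@95 #5:7@97 #3:8@102]
After op 6 cancel(order #4): fills=none; bids=[-] asks=[#5:7@97 #3:8@102]
After op 7 [order #6] limit_buy(price=102, qty=3): fills=#6x#5:3@97; bids=[-] asks=[#5:4@97 #3:8@102]
After op 8 [order #7] limit_buy(price=95, qty=9): fills=none; bids=[#7:9@95] asks=[#5:4@97 #3:8@102]
After op 9 [order #8] limit_sell(price=96, qty=4): fills=none; bids=[#7:9@95] asks=[#8:4@96 #5:4@97 #3:8@102]
After op 10 [order #9] market_sell(qty=2): fills=#7x#9:2@95; bids=[#7:7@95] asks=[#8:4@96 #5:4@97 #3:8@102]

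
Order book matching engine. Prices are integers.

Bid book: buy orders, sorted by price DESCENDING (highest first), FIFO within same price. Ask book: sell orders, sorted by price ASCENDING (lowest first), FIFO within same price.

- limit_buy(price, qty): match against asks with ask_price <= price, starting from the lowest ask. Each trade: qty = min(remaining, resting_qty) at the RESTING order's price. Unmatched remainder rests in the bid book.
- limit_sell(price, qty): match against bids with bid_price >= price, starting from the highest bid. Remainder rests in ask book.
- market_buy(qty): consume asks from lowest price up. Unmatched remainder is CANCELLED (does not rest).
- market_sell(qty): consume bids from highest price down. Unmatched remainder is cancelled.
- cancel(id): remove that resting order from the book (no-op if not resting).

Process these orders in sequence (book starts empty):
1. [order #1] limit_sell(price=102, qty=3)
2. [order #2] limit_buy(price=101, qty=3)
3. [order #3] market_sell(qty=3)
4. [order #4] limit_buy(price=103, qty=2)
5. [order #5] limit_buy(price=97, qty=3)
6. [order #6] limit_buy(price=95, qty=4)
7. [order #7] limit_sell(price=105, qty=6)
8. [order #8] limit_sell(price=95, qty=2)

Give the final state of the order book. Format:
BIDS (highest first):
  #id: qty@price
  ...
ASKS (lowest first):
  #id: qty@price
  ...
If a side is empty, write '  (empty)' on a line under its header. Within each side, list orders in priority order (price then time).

Answer: BIDS (highest first):
  #5: 1@97
  #6: 4@95
ASKS (lowest first):
  #1: 1@102
  #7: 6@105

Derivation:
After op 1 [order #1] limit_sell(price=102, qty=3): fills=none; bids=[-] asks=[#1:3@102]
After op 2 [order #2] limit_buy(price=101, qty=3): fills=none; bids=[#2:3@101] asks=[#1:3@102]
After op 3 [order #3] market_sell(qty=3): fills=#2x#3:3@101; bids=[-] asks=[#1:3@102]
After op 4 [order #4] limit_buy(price=103, qty=2): fills=#4x#1:2@102; bids=[-] asks=[#1:1@102]
After op 5 [order #5] limit_buy(price=97, qty=3): fills=none; bids=[#5:3@97] asks=[#1:1@102]
After op 6 [order #6] limit_buy(price=95, qty=4): fills=none; bids=[#5:3@97 #6:4@95] asks=[#1:1@102]
After op 7 [order #7] limit_sell(price=105, qty=6): fills=none; bids=[#5:3@97 #6:4@95] asks=[#1:1@102 #7:6@105]
After op 8 [order #8] limit_sell(price=95, qty=2): fills=#5x#8:2@97; bids=[#5:1@97 #6:4@95] asks=[#1:1@102 #7:6@105]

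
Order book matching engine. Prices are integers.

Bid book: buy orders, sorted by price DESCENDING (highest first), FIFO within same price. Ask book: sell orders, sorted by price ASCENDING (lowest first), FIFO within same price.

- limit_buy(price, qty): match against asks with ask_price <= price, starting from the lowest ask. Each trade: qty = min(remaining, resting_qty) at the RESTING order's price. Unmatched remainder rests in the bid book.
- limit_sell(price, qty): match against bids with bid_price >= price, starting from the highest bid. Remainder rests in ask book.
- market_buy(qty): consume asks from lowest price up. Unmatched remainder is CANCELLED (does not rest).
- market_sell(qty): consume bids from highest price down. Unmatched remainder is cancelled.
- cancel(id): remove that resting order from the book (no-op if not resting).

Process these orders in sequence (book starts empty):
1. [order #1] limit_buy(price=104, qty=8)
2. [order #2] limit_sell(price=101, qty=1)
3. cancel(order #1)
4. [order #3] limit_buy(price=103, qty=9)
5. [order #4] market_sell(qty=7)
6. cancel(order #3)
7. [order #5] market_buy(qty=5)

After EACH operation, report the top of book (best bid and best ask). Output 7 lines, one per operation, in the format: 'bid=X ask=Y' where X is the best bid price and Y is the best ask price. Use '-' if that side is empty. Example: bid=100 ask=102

Answer: bid=104 ask=-
bid=104 ask=-
bid=- ask=-
bid=103 ask=-
bid=103 ask=-
bid=- ask=-
bid=- ask=-

Derivation:
After op 1 [order #1] limit_buy(price=104, qty=8): fills=none; bids=[#1:8@104] asks=[-]
After op 2 [order #2] limit_sell(price=101, qty=1): fills=#1x#2:1@104; bids=[#1:7@104] asks=[-]
After op 3 cancel(order #1): fills=none; bids=[-] asks=[-]
After op 4 [order #3] limit_buy(price=103, qty=9): fills=none; bids=[#3:9@103] asks=[-]
After op 5 [order #4] market_sell(qty=7): fills=#3x#4:7@103; bids=[#3:2@103] asks=[-]
After op 6 cancel(order #3): fills=none; bids=[-] asks=[-]
After op 7 [order #5] market_buy(qty=5): fills=none; bids=[-] asks=[-]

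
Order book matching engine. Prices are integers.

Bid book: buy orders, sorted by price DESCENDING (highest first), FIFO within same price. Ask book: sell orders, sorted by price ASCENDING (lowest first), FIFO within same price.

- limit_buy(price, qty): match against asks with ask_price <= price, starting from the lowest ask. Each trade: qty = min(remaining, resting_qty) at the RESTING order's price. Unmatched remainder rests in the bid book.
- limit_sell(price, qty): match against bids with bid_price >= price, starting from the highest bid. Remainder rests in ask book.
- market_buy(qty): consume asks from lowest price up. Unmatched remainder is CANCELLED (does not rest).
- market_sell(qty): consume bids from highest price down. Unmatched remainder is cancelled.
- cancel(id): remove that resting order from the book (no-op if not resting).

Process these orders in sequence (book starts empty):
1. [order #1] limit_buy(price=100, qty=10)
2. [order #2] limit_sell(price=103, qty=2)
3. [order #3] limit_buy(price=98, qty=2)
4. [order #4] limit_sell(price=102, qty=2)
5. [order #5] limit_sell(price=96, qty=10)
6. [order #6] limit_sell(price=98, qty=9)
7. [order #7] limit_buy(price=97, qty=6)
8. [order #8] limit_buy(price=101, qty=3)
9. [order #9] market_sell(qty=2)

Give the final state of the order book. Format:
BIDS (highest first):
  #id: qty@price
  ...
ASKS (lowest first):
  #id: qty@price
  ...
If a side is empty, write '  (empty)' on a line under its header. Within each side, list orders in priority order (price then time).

Answer: BIDS (highest first):
  #7: 4@97
ASKS (lowest first):
  #6: 4@98
  #4: 2@102
  #2: 2@103

Derivation:
After op 1 [order #1] limit_buy(price=100, qty=10): fills=none; bids=[#1:10@100] asks=[-]
After op 2 [order #2] limit_sell(price=103, qty=2): fills=none; bids=[#1:10@100] asks=[#2:2@103]
After op 3 [order #3] limit_buy(price=98, qty=2): fills=none; bids=[#1:10@100 #3:2@98] asks=[#2:2@103]
After op 4 [order #4] limit_sell(price=102, qty=2): fills=none; bids=[#1:10@100 #3:2@98] asks=[#4:2@102 #2:2@103]
After op 5 [order #5] limit_sell(price=96, qty=10): fills=#1x#5:10@100; bids=[#3:2@98] asks=[#4:2@102 #2:2@103]
After op 6 [order #6] limit_sell(price=98, qty=9): fills=#3x#6:2@98; bids=[-] asks=[#6:7@98 #4:2@102 #2:2@103]
After op 7 [order #7] limit_buy(price=97, qty=6): fills=none; bids=[#7:6@97] asks=[#6:7@98 #4:2@102 #2:2@103]
After op 8 [order #8] limit_buy(price=101, qty=3): fills=#8x#6:3@98; bids=[#7:6@97] asks=[#6:4@98 #4:2@102 #2:2@103]
After op 9 [order #9] market_sell(qty=2): fills=#7x#9:2@97; bids=[#7:4@97] asks=[#6:4@98 #4:2@102 #2:2@103]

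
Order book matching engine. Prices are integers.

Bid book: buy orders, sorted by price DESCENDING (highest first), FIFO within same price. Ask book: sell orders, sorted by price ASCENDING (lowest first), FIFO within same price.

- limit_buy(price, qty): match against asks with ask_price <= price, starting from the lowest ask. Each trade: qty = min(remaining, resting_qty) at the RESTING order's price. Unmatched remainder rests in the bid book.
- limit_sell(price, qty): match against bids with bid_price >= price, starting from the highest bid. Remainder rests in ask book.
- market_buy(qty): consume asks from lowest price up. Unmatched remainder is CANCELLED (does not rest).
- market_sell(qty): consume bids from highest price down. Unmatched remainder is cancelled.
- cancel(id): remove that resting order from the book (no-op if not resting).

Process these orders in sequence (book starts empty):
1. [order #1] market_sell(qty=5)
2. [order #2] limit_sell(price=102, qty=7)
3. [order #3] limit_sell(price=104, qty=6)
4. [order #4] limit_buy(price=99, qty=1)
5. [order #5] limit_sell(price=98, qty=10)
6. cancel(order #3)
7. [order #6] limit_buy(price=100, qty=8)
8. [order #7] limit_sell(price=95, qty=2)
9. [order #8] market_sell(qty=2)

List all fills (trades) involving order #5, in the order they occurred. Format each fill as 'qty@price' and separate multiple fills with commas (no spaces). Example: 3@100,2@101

Answer: 1@99,8@98

Derivation:
After op 1 [order #1] market_sell(qty=5): fills=none; bids=[-] asks=[-]
After op 2 [order #2] limit_sell(price=102, qty=7): fills=none; bids=[-] asks=[#2:7@102]
After op 3 [order #3] limit_sell(price=104, qty=6): fills=none; bids=[-] asks=[#2:7@102 #3:6@104]
After op 4 [order #4] limit_buy(price=99, qty=1): fills=none; bids=[#4:1@99] asks=[#2:7@102 #3:6@104]
After op 5 [order #5] limit_sell(price=98, qty=10): fills=#4x#5:1@99; bids=[-] asks=[#5:9@98 #2:7@102 #3:6@104]
After op 6 cancel(order #3): fills=none; bids=[-] asks=[#5:9@98 #2:7@102]
After op 7 [order #6] limit_buy(price=100, qty=8): fills=#6x#5:8@98; bids=[-] asks=[#5:1@98 #2:7@102]
After op 8 [order #7] limit_sell(price=95, qty=2): fills=none; bids=[-] asks=[#7:2@95 #5:1@98 #2:7@102]
After op 9 [order #8] market_sell(qty=2): fills=none; bids=[-] asks=[#7:2@95 #5:1@98 #2:7@102]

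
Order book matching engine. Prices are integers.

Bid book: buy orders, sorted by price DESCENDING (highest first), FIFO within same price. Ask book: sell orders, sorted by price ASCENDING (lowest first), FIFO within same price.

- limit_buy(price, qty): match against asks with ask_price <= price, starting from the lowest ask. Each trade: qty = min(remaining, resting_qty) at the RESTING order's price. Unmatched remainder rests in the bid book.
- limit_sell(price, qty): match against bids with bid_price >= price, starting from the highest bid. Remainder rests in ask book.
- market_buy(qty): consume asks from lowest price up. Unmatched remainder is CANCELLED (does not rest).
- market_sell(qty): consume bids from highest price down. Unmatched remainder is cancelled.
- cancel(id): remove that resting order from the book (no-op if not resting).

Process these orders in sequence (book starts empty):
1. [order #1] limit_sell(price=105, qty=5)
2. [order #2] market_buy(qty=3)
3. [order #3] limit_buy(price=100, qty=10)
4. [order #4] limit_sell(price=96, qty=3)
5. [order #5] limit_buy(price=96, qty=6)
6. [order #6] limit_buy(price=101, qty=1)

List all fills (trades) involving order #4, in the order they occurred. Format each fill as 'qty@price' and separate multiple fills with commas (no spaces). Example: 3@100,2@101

Answer: 3@100

Derivation:
After op 1 [order #1] limit_sell(price=105, qty=5): fills=none; bids=[-] asks=[#1:5@105]
After op 2 [order #2] market_buy(qty=3): fills=#2x#1:3@105; bids=[-] asks=[#1:2@105]
After op 3 [order #3] limit_buy(price=100, qty=10): fills=none; bids=[#3:10@100] asks=[#1:2@105]
After op 4 [order #4] limit_sell(price=96, qty=3): fills=#3x#4:3@100; bids=[#3:7@100] asks=[#1:2@105]
After op 5 [order #5] limit_buy(price=96, qty=6): fills=none; bids=[#3:7@100 #5:6@96] asks=[#1:2@105]
After op 6 [order #6] limit_buy(price=101, qty=1): fills=none; bids=[#6:1@101 #3:7@100 #5:6@96] asks=[#1:2@105]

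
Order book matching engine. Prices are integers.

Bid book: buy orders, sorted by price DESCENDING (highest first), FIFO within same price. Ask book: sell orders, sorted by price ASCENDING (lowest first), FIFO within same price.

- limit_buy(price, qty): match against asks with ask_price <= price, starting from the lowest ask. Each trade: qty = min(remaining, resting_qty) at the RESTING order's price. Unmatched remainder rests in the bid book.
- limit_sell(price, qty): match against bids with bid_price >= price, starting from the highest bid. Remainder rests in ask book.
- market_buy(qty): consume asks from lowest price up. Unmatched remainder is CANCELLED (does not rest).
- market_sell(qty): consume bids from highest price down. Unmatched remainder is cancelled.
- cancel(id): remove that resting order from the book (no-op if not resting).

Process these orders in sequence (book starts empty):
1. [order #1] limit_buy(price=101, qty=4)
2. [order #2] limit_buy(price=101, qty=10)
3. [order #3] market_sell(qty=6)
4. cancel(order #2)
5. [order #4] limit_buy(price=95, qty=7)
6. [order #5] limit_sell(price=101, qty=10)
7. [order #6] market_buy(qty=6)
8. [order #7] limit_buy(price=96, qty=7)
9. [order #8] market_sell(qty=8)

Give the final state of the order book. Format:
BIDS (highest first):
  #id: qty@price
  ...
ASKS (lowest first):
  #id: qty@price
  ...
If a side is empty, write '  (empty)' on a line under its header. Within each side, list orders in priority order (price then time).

Answer: BIDS (highest first):
  #4: 6@95
ASKS (lowest first):
  #5: 4@101

Derivation:
After op 1 [order #1] limit_buy(price=101, qty=4): fills=none; bids=[#1:4@101] asks=[-]
After op 2 [order #2] limit_buy(price=101, qty=10): fills=none; bids=[#1:4@101 #2:10@101] asks=[-]
After op 3 [order #3] market_sell(qty=6): fills=#1x#3:4@101 #2x#3:2@101; bids=[#2:8@101] asks=[-]
After op 4 cancel(order #2): fills=none; bids=[-] asks=[-]
After op 5 [order #4] limit_buy(price=95, qty=7): fills=none; bids=[#4:7@95] asks=[-]
After op 6 [order #5] limit_sell(price=101, qty=10): fills=none; bids=[#4:7@95] asks=[#5:10@101]
After op 7 [order #6] market_buy(qty=6): fills=#6x#5:6@101; bids=[#4:7@95] asks=[#5:4@101]
After op 8 [order #7] limit_buy(price=96, qty=7): fills=none; bids=[#7:7@96 #4:7@95] asks=[#5:4@101]
After op 9 [order #8] market_sell(qty=8): fills=#7x#8:7@96 #4x#8:1@95; bids=[#4:6@95] asks=[#5:4@101]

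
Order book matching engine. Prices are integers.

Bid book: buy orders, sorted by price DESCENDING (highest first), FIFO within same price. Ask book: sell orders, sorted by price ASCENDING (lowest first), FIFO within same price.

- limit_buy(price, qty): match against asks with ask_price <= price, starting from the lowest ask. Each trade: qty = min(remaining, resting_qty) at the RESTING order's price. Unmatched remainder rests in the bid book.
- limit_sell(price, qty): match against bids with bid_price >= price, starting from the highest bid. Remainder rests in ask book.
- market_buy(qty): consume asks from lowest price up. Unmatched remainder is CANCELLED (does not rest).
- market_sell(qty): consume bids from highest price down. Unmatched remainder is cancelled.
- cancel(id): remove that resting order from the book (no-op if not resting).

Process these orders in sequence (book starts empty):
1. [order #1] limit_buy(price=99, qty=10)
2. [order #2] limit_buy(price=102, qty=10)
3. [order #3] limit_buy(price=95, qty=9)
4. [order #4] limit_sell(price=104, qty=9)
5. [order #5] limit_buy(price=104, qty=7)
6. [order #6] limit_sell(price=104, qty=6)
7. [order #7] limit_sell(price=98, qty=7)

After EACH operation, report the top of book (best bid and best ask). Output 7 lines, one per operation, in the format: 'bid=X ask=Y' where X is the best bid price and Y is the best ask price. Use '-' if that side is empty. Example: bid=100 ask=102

Answer: bid=99 ask=-
bid=102 ask=-
bid=102 ask=-
bid=102 ask=104
bid=102 ask=104
bid=102 ask=104
bid=102 ask=104

Derivation:
After op 1 [order #1] limit_buy(price=99, qty=10): fills=none; bids=[#1:10@99] asks=[-]
After op 2 [order #2] limit_buy(price=102, qty=10): fills=none; bids=[#2:10@102 #1:10@99] asks=[-]
After op 3 [order #3] limit_buy(price=95, qty=9): fills=none; bids=[#2:10@102 #1:10@99 #3:9@95] asks=[-]
After op 4 [order #4] limit_sell(price=104, qty=9): fills=none; bids=[#2:10@102 #1:10@99 #3:9@95] asks=[#4:9@104]
After op 5 [order #5] limit_buy(price=104, qty=7): fills=#5x#4:7@104; bids=[#2:10@102 #1:10@99 #3:9@95] asks=[#4:2@104]
After op 6 [order #6] limit_sell(price=104, qty=6): fills=none; bids=[#2:10@102 #1:10@99 #3:9@95] asks=[#4:2@104 #6:6@104]
After op 7 [order #7] limit_sell(price=98, qty=7): fills=#2x#7:7@102; bids=[#2:3@102 #1:10@99 #3:9@95] asks=[#4:2@104 #6:6@104]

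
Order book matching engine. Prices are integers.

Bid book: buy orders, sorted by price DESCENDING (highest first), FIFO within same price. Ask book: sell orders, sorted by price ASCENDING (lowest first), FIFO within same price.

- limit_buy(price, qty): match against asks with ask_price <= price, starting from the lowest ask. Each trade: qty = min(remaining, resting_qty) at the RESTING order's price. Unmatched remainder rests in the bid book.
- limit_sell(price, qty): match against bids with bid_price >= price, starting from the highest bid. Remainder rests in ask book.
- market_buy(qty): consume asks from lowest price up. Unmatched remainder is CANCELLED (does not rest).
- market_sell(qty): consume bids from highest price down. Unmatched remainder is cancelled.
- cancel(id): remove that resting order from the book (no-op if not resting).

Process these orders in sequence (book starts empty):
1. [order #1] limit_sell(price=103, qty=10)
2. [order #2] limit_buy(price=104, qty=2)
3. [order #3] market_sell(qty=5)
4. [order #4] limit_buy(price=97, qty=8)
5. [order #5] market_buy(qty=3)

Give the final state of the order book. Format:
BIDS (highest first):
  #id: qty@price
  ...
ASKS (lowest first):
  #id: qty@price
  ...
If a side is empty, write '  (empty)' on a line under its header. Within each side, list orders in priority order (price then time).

After op 1 [order #1] limit_sell(price=103, qty=10): fills=none; bids=[-] asks=[#1:10@103]
After op 2 [order #2] limit_buy(price=104, qty=2): fills=#2x#1:2@103; bids=[-] asks=[#1:8@103]
After op 3 [order #3] market_sell(qty=5): fills=none; bids=[-] asks=[#1:8@103]
After op 4 [order #4] limit_buy(price=97, qty=8): fills=none; bids=[#4:8@97] asks=[#1:8@103]
After op 5 [order #5] market_buy(qty=3): fills=#5x#1:3@103; bids=[#4:8@97] asks=[#1:5@103]

Answer: BIDS (highest first):
  #4: 8@97
ASKS (lowest first):
  #1: 5@103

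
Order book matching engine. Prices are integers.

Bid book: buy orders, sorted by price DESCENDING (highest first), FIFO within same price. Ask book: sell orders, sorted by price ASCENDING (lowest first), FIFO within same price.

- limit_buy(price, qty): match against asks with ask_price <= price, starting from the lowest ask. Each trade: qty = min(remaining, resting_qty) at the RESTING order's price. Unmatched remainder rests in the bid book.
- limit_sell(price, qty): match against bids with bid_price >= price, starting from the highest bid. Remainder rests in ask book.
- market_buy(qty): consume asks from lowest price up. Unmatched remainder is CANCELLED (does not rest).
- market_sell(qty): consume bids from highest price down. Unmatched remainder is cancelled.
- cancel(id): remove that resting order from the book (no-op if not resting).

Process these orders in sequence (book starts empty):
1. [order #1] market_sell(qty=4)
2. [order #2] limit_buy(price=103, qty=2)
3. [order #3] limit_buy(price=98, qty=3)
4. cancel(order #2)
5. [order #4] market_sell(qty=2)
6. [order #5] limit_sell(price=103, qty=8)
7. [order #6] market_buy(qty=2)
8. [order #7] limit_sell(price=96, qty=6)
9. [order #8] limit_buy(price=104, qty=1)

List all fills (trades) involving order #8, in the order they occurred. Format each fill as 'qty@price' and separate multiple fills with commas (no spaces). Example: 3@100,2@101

Answer: 1@96

Derivation:
After op 1 [order #1] market_sell(qty=4): fills=none; bids=[-] asks=[-]
After op 2 [order #2] limit_buy(price=103, qty=2): fills=none; bids=[#2:2@103] asks=[-]
After op 3 [order #3] limit_buy(price=98, qty=3): fills=none; bids=[#2:2@103 #3:3@98] asks=[-]
After op 4 cancel(order #2): fills=none; bids=[#3:3@98] asks=[-]
After op 5 [order #4] market_sell(qty=2): fills=#3x#4:2@98; bids=[#3:1@98] asks=[-]
After op 6 [order #5] limit_sell(price=103, qty=8): fills=none; bids=[#3:1@98] asks=[#5:8@103]
After op 7 [order #6] market_buy(qty=2): fills=#6x#5:2@103; bids=[#3:1@98] asks=[#5:6@103]
After op 8 [order #7] limit_sell(price=96, qty=6): fills=#3x#7:1@98; bids=[-] asks=[#7:5@96 #5:6@103]
After op 9 [order #8] limit_buy(price=104, qty=1): fills=#8x#7:1@96; bids=[-] asks=[#7:4@96 #5:6@103]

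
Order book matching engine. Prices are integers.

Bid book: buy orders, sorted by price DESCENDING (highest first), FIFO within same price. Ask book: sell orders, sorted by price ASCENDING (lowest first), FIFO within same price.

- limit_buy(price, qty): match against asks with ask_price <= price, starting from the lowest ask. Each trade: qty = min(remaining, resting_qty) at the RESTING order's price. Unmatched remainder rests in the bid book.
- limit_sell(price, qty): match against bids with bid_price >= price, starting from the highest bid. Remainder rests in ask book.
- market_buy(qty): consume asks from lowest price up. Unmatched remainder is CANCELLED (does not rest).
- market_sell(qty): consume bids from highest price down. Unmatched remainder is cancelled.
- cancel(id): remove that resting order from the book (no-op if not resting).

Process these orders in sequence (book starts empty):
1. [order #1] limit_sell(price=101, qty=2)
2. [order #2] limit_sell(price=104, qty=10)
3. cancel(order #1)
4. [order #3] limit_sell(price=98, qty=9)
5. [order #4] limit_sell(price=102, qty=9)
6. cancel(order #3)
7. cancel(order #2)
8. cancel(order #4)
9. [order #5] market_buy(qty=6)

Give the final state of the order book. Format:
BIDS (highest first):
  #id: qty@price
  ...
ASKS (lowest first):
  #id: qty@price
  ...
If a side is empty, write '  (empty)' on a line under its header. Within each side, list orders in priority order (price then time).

After op 1 [order #1] limit_sell(price=101, qty=2): fills=none; bids=[-] asks=[#1:2@101]
After op 2 [order #2] limit_sell(price=104, qty=10): fills=none; bids=[-] asks=[#1:2@101 #2:10@104]
After op 3 cancel(order #1): fills=none; bids=[-] asks=[#2:10@104]
After op 4 [order #3] limit_sell(price=98, qty=9): fills=none; bids=[-] asks=[#3:9@98 #2:10@104]
After op 5 [order #4] limit_sell(price=102, qty=9): fills=none; bids=[-] asks=[#3:9@98 #4:9@102 #2:10@104]
After op 6 cancel(order #3): fills=none; bids=[-] asks=[#4:9@102 #2:10@104]
After op 7 cancel(order #2): fills=none; bids=[-] asks=[#4:9@102]
After op 8 cancel(order #4): fills=none; bids=[-] asks=[-]
After op 9 [order #5] market_buy(qty=6): fills=none; bids=[-] asks=[-]

Answer: BIDS (highest first):
  (empty)
ASKS (lowest first):
  (empty)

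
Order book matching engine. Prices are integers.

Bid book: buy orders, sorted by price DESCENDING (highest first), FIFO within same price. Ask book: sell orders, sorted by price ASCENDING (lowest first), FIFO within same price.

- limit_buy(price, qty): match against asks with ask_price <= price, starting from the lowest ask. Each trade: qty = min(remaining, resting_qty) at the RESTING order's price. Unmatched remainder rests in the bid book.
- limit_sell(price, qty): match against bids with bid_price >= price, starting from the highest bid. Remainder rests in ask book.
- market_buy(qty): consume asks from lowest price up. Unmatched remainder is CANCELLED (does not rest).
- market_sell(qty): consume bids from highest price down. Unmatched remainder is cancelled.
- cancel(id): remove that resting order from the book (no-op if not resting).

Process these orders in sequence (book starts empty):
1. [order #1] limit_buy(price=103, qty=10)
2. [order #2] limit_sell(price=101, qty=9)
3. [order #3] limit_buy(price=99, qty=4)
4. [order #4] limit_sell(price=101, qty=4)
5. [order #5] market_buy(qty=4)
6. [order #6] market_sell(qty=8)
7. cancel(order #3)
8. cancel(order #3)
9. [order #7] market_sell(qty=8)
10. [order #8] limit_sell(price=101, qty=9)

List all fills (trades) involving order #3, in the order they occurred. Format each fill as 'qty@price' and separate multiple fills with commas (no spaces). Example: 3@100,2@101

Answer: 4@99

Derivation:
After op 1 [order #1] limit_buy(price=103, qty=10): fills=none; bids=[#1:10@103] asks=[-]
After op 2 [order #2] limit_sell(price=101, qty=9): fills=#1x#2:9@103; bids=[#1:1@103] asks=[-]
After op 3 [order #3] limit_buy(price=99, qty=4): fills=none; bids=[#1:1@103 #3:4@99] asks=[-]
After op 4 [order #4] limit_sell(price=101, qty=4): fills=#1x#4:1@103; bids=[#3:4@99] asks=[#4:3@101]
After op 5 [order #5] market_buy(qty=4): fills=#5x#4:3@101; bids=[#3:4@99] asks=[-]
After op 6 [order #6] market_sell(qty=8): fills=#3x#6:4@99; bids=[-] asks=[-]
After op 7 cancel(order #3): fills=none; bids=[-] asks=[-]
After op 8 cancel(order #3): fills=none; bids=[-] asks=[-]
After op 9 [order #7] market_sell(qty=8): fills=none; bids=[-] asks=[-]
After op 10 [order #8] limit_sell(price=101, qty=9): fills=none; bids=[-] asks=[#8:9@101]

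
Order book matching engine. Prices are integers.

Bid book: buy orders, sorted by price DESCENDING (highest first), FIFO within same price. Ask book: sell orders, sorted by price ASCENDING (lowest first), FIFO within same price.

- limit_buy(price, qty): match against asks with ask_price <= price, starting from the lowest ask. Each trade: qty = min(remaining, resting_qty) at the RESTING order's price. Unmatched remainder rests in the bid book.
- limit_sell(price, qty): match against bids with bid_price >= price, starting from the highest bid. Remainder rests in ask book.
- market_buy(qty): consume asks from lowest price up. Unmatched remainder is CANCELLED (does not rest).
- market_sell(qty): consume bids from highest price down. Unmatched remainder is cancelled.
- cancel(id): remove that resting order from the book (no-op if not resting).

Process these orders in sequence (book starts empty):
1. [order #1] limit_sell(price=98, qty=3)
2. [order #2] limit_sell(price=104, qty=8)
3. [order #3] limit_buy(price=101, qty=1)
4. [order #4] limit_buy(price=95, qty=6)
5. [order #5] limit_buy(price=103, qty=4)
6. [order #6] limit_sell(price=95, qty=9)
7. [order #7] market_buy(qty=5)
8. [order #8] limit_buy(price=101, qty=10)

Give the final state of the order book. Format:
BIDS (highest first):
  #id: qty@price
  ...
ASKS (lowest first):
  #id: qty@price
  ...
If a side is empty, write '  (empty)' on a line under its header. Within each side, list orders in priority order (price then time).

Answer: BIDS (highest first):
  #8: 10@101
ASKS (lowest first):
  #2: 4@104

Derivation:
After op 1 [order #1] limit_sell(price=98, qty=3): fills=none; bids=[-] asks=[#1:3@98]
After op 2 [order #2] limit_sell(price=104, qty=8): fills=none; bids=[-] asks=[#1:3@98 #2:8@104]
After op 3 [order #3] limit_buy(price=101, qty=1): fills=#3x#1:1@98; bids=[-] asks=[#1:2@98 #2:8@104]
After op 4 [order #4] limit_buy(price=95, qty=6): fills=none; bids=[#4:6@95] asks=[#1:2@98 #2:8@104]
After op 5 [order #5] limit_buy(price=103, qty=4): fills=#5x#1:2@98; bids=[#5:2@103 #4:6@95] asks=[#2:8@104]
After op 6 [order #6] limit_sell(price=95, qty=9): fills=#5x#6:2@103 #4x#6:6@95; bids=[-] asks=[#6:1@95 #2:8@104]
After op 7 [order #7] market_buy(qty=5): fills=#7x#6:1@95 #7x#2:4@104; bids=[-] asks=[#2:4@104]
After op 8 [order #8] limit_buy(price=101, qty=10): fills=none; bids=[#8:10@101] asks=[#2:4@104]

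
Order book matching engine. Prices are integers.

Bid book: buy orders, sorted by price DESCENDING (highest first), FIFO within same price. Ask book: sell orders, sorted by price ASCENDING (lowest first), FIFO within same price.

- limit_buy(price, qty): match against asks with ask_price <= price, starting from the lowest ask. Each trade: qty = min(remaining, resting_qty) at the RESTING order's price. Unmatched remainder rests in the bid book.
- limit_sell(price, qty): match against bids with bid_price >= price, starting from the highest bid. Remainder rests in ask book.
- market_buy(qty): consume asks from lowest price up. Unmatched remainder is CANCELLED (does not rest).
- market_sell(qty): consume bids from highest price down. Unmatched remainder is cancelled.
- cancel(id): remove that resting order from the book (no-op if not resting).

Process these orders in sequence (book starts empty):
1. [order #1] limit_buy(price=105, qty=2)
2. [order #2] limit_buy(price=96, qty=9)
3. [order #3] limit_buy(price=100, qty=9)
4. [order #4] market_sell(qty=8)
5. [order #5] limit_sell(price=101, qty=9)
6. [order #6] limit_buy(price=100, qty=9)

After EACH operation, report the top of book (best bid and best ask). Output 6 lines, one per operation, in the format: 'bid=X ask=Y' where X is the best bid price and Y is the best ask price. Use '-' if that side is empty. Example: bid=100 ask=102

Answer: bid=105 ask=-
bid=105 ask=-
bid=105 ask=-
bid=100 ask=-
bid=100 ask=101
bid=100 ask=101

Derivation:
After op 1 [order #1] limit_buy(price=105, qty=2): fills=none; bids=[#1:2@105] asks=[-]
After op 2 [order #2] limit_buy(price=96, qty=9): fills=none; bids=[#1:2@105 #2:9@96] asks=[-]
After op 3 [order #3] limit_buy(price=100, qty=9): fills=none; bids=[#1:2@105 #3:9@100 #2:9@96] asks=[-]
After op 4 [order #4] market_sell(qty=8): fills=#1x#4:2@105 #3x#4:6@100; bids=[#3:3@100 #2:9@96] asks=[-]
After op 5 [order #5] limit_sell(price=101, qty=9): fills=none; bids=[#3:3@100 #2:9@96] asks=[#5:9@101]
After op 6 [order #6] limit_buy(price=100, qty=9): fills=none; bids=[#3:3@100 #6:9@100 #2:9@96] asks=[#5:9@101]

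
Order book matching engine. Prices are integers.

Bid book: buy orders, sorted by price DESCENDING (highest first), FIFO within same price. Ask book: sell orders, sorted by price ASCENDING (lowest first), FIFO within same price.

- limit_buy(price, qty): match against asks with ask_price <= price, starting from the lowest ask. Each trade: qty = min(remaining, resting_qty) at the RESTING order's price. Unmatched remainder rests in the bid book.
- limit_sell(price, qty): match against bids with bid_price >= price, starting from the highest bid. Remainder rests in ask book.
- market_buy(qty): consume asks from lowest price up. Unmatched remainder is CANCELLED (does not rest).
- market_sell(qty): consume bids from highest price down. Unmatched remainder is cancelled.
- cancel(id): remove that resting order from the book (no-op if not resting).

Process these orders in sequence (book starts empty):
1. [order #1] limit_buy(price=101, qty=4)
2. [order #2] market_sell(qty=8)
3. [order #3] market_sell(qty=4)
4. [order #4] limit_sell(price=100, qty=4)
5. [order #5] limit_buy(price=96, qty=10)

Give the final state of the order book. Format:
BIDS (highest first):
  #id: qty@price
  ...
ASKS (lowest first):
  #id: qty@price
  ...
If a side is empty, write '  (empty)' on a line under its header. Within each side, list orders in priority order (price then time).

Answer: BIDS (highest first):
  #5: 10@96
ASKS (lowest first):
  #4: 4@100

Derivation:
After op 1 [order #1] limit_buy(price=101, qty=4): fills=none; bids=[#1:4@101] asks=[-]
After op 2 [order #2] market_sell(qty=8): fills=#1x#2:4@101; bids=[-] asks=[-]
After op 3 [order #3] market_sell(qty=4): fills=none; bids=[-] asks=[-]
After op 4 [order #4] limit_sell(price=100, qty=4): fills=none; bids=[-] asks=[#4:4@100]
After op 5 [order #5] limit_buy(price=96, qty=10): fills=none; bids=[#5:10@96] asks=[#4:4@100]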